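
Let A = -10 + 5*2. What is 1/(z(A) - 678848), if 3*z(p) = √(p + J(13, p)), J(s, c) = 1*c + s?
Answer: -6109632/4147511463923 - 3*√13/4147511463923 ≈ -1.4731e-6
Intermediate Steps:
J(s, c) = c + s
A = 0 (A = -10 + 10 = 0)
z(p) = √(13 + 2*p)/3 (z(p) = √(p + (p + 13))/3 = √(p + (13 + p))/3 = √(13 + 2*p)/3)
1/(z(A) - 678848) = 1/(√(13 + 2*0)/3 - 678848) = 1/(√(13 + 0)/3 - 678848) = 1/(√13/3 - 678848) = 1/(-678848 + √13/3)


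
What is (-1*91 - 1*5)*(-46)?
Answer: 4416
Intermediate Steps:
(-1*91 - 1*5)*(-46) = (-91 - 5)*(-46) = -96*(-46) = 4416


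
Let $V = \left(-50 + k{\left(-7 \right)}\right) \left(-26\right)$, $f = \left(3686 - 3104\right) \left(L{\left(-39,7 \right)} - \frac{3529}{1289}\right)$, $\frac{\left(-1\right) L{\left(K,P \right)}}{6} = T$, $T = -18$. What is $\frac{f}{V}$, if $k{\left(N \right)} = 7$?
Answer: $\frac{39483753}{720551} \approx 54.797$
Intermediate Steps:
$L{\left(K,P \right)} = 108$ ($L{\left(K,P \right)} = \left(-6\right) \left(-18\right) = 108$)
$f = \frac{78967506}{1289}$ ($f = \left(3686 - 3104\right) \left(108 - \frac{3529}{1289}\right) = 582 \left(108 - \frac{3529}{1289}\right) = 582 \cdot \frac{135683}{1289} = \frac{78967506}{1289} \approx 61263.0$)
$V = 1118$ ($V = \left(-50 + 7\right) \left(-26\right) = \left(-43\right) \left(-26\right) = 1118$)
$\frac{f}{V} = \frac{78967506}{1289 \cdot 1118} = \frac{78967506}{1289} \cdot \frac{1}{1118} = \frac{39483753}{720551}$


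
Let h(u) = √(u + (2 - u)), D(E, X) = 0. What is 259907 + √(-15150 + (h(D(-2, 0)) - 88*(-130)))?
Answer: 259907 + √(-3710 + √2) ≈ 2.5991e+5 + 60.898*I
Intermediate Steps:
h(u) = √2
259907 + √(-15150 + (h(D(-2, 0)) - 88*(-130))) = 259907 + √(-15150 + (√2 - 88*(-130))) = 259907 + √(-15150 + (√2 + 11440)) = 259907 + √(-15150 + (11440 + √2)) = 259907 + √(-3710 + √2)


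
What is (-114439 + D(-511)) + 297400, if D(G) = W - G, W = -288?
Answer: 183184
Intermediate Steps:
D(G) = -288 - G
(-114439 + D(-511)) + 297400 = (-114439 + (-288 - 1*(-511))) + 297400 = (-114439 + (-288 + 511)) + 297400 = (-114439 + 223) + 297400 = -114216 + 297400 = 183184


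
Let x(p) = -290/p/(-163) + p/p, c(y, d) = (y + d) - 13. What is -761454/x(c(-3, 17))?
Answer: -41372334/151 ≈ -2.7399e+5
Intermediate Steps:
c(y, d) = -13 + d + y (c(y, d) = (d + y) - 13 = -13 + d + y)
x(p) = 1 + 290/(163*p) (x(p) = -290/p*(-1/163) + 1 = 290/(163*p) + 1 = 1 + 290/(163*p))
-761454/x(c(-3, 17)) = -761454*(-13 + 17 - 3)/(290/163 + (-13 + 17 - 3)) = -761454/(290/163 + 1) = -761454/(1*(453/163)) = -761454/453/163 = -761454*163/453 = -41372334/151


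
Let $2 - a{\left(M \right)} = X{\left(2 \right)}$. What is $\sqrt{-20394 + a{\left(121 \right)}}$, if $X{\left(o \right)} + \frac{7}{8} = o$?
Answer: $\frac{i \sqrt{326290}}{4} \approx 142.8 i$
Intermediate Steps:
$X{\left(o \right)} = - \frac{7}{8} + o$
$a{\left(M \right)} = \frac{7}{8}$ ($a{\left(M \right)} = 2 - \left(- \frac{7}{8} + 2\right) = 2 - \frac{9}{8} = \frac{7}{8}$)
$\sqrt{-20394 + a{\left(121 \right)}} = \sqrt{-20394 + \frac{7}{8}} = \sqrt{- \frac{163145}{8}} = \frac{i \sqrt{326290}}{4}$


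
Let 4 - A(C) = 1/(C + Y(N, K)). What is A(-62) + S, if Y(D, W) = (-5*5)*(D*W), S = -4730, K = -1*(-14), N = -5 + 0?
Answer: -7977489/1688 ≈ -4726.0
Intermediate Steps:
N = -5
K = 14
Y(D, W) = -25*D*W
A(C) = 4 - 1/(1750 + C) (A(C) = 4 - 1/(C - 25*(-5)*14) = 4 - 1/(C + 1750) = 4 - 1/(1750 + C))
A(-62) + S = (6999 + 4*(-62))/(1750 - 62) - 4730 = (6999 - 248)/1688 - 4730 = (1/1688)*6751 - 4730 = 6751/1688 - 4730 = -7977489/1688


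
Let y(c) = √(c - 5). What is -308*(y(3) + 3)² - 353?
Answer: -2509 - 1848*I*√2 ≈ -2509.0 - 2613.5*I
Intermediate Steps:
y(c) = √(-5 + c)
-308*(y(3) + 3)² - 353 = -308*(√(-5 + 3) + 3)² - 353 = -308*(√(-2) + 3)² - 353 = -308*(I*√2 + 3)² - 353 = -308*(3 + I*√2)² - 353 = -353 - 308*(3 + I*√2)²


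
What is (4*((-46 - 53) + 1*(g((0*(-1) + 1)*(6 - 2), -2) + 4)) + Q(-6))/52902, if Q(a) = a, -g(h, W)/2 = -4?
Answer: -59/8817 ≈ -0.0066916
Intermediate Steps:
g(h, W) = 8 (g(h, W) = -2*(-4) = 8)
(4*((-46 - 53) + 1*(g((0*(-1) + 1)*(6 - 2), -2) + 4)) + Q(-6))/52902 = (4*((-46 - 53) + 1*(8 + 4)) - 6)/52902 = (4*(-99 + 1*12) - 6)*(1/52902) = (4*(-99 + 12) - 6)*(1/52902) = (4*(-87) - 6)*(1/52902) = (-348 - 6)*(1/52902) = -354*1/52902 = -59/8817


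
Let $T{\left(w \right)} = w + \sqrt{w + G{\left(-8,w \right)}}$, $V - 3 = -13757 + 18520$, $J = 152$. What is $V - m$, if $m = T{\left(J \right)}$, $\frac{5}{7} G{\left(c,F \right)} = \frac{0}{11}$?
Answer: $4614 - 2 \sqrt{38} \approx 4601.7$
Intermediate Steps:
$G{\left(c,F \right)} = 0$ ($G{\left(c,F \right)} = \frac{7 \cdot \frac{0}{11}}{5} = \frac{7 \cdot 0 \cdot \frac{1}{11}}{5} = \frac{7}{5} \cdot 0 = 0$)
$V = 4766$ ($V = 3 + \left(-13757 + 18520\right) = 3 + 4763 = 4766$)
$T{\left(w \right)} = w + \sqrt{w}$ ($T{\left(w \right)} = w + \sqrt{w + 0} = w + \sqrt{w}$)
$m = 152 + 2 \sqrt{38}$ ($m = 152 + \sqrt{152} = 152 + 2 \sqrt{38} \approx 164.33$)
$V - m = 4766 - \left(152 + 2 \sqrt{38}\right) = 4614 - 2 \sqrt{38}$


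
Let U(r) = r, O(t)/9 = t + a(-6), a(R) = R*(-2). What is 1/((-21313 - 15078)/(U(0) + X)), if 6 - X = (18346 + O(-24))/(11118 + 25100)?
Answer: -99535/659004619 ≈ -0.00015104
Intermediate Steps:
a(R) = -2*R
O(t) = 108 + 9*t (O(t) = 9*(t - 2*(-6)) = 9*(t + 12) = 9*(12 + t) = 108 + 9*t)
X = 99535/18109 (X = 6 - (18346 + (108 + 9*(-24)))/(11118 + 25100) = 6 - (18346 + (108 - 216))/36218 = 6 - (18346 - 108)/36218 = 6 - 18238/36218 = 6 - 1*9119/18109 = 6 - 9119/18109 = 99535/18109 ≈ 5.4964)
1/((-21313 - 15078)/(U(0) + X)) = 1/((-21313 - 15078)/(0 + 99535/18109)) = 1/(-36391/99535/18109) = 1/(-36391*18109/99535) = 1/(-659004619/99535) = -99535/659004619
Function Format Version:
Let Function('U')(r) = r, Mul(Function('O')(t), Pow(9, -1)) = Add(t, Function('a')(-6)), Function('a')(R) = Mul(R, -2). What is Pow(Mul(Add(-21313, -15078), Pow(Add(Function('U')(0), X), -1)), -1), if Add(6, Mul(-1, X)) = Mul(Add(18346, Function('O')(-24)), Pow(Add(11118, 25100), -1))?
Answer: Rational(-99535, 659004619) ≈ -0.00015104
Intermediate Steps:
Function('a')(R) = Mul(-2, R)
Function('O')(t) = Add(108, Mul(9, t)) (Function('O')(t) = Mul(9, Add(t, Mul(-2, -6))) = Mul(9, Add(t, 12)) = Mul(9, Add(12, t)) = Add(108, Mul(9, t)))
X = Rational(99535, 18109) (X = Add(6, Mul(-1, Mul(Add(18346, Add(108, Mul(9, -24))), Pow(Add(11118, 25100), -1)))) = Add(6, Mul(-1, Mul(Add(18346, Add(108, -216)), Pow(36218, -1)))) = Add(6, Mul(-1, Mul(Add(18346, -108), Rational(1, 36218)))) = Add(6, Mul(-1, Mul(18238, Rational(1, 36218)))) = Add(6, Mul(-1, Rational(9119, 18109))) = Add(6, Rational(-9119, 18109)) = Rational(99535, 18109) ≈ 5.4964)
Pow(Mul(Add(-21313, -15078), Pow(Add(Function('U')(0), X), -1)), -1) = Pow(Mul(Add(-21313, -15078), Pow(Add(0, Rational(99535, 18109)), -1)), -1) = Pow(Mul(-36391, Pow(Rational(99535, 18109), -1)), -1) = Pow(Mul(-36391, Rational(18109, 99535)), -1) = Pow(Rational(-659004619, 99535), -1) = Rational(-99535, 659004619)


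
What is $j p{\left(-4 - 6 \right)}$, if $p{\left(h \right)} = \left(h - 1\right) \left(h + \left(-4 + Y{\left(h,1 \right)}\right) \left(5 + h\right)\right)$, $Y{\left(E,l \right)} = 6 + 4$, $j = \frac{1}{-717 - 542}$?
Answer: $- \frac{440}{1259} \approx -0.34948$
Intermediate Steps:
$j = - \frac{1}{1259}$ ($j = \frac{1}{-1259} = - \frac{1}{1259} \approx -0.00079428$)
$Y{\left(E,l \right)} = 10$
$p{\left(h \right)} = \left(-1 + h\right) \left(30 + 7 h\right)$ ($p{\left(h \right)} = \left(h - 1\right) \left(h + \left(-4 + 10\right) \left(5 + h\right)\right) = \left(-1 + h\right) \left(h + 6 \left(5 + h\right)\right) = \left(-1 + h\right) \left(h + \left(30 + 6 h\right)\right) = \left(-1 + h\right) \left(30 + 7 h\right)$)
$j p{\left(-4 - 6 \right)} = - \frac{-30 + 7 \left(-4 - 6\right)^{2} + 23 \left(-4 - 6\right)}{1259} = - \frac{-30 + 7 \left(-10\right)^{2} + 23 \left(-10\right)}{1259} = - \frac{-30 + 7 \cdot 100 - 230}{1259} = - \frac{-30 + 700 - 230}{1259} = \left(- \frac{1}{1259}\right) 440 = - \frac{440}{1259}$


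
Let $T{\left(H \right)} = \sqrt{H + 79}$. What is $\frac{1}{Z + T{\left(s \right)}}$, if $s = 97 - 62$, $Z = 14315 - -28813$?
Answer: $\frac{7188}{310004045} - \frac{\sqrt{114}}{1860024270} \approx 2.3181 \cdot 10^{-5}$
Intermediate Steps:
$Z = 43128$ ($Z = 14315 + 28813 = 43128$)
$s = 35$
$T{\left(H \right)} = \sqrt{79 + H}$
$\frac{1}{Z + T{\left(s \right)}} = \frac{1}{43128 + \sqrt{79 + 35}} = \frac{1}{43128 + \sqrt{114}}$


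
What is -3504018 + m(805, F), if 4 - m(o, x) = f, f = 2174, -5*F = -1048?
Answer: -3506188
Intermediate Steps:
F = 1048/5 (F = -1/5*(-1048) = 1048/5 ≈ 209.60)
m(o, x) = -2170 (m(o, x) = 4 - 1*2174 = 4 - 2174 = -2170)
-3504018 + m(805, F) = -3504018 - 2170 = -3506188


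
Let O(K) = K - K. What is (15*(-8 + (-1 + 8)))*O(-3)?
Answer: 0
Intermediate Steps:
O(K) = 0
(15*(-8 + (-1 + 8)))*O(-3) = (15*(-8 + (-1 + 8)))*0 = (15*(-8 + 7))*0 = (15*(-1))*0 = -15*0 = 0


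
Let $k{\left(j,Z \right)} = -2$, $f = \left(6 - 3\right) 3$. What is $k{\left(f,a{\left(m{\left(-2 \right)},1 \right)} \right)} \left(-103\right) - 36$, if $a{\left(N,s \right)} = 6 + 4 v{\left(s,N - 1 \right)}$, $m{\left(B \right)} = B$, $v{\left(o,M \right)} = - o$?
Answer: $170$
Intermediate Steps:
$f = 9$ ($f = 3 \cdot 3 = 9$)
$a{\left(N,s \right)} = 6 - 4 s$ ($a{\left(N,s \right)} = 6 + 4 \left(- s\right) = 6 - 4 s$)
$k{\left(f,a{\left(m{\left(-2 \right)},1 \right)} \right)} \left(-103\right) - 36 = \left(-2\right) \left(-103\right) - 36 = 206 - 36 = 170$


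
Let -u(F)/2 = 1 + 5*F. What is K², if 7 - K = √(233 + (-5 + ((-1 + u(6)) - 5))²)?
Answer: 5611 - 42*√618 ≈ 4566.9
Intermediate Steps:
u(F) = -2 - 10*F (u(F) = -2*(1 + 5*F) = -2 - 10*F)
K = 7 - 3*√618 (K = 7 - √(233 + (-5 + ((-1 + (-2 - 10*6)) - 5))²) = 7 - √(233 + (-5 + ((-1 + (-2 - 60)) - 5))²) = 7 - √(233 + (-5 + ((-1 - 62) - 5))²) = 7 - √(233 + (-5 + (-63 - 5))²) = 7 - √(233 + (-5 - 68)²) = 7 - √(233 + (-73)²) = 7 - √(233 + 5329) = 7 - √5562 = 7 - 3*√618 ≈ -67.579)
K² = (7 - 3*√618)²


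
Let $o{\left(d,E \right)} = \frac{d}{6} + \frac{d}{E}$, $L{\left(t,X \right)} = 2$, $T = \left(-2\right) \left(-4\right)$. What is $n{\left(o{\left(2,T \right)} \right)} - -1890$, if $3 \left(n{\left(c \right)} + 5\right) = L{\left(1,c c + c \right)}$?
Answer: $\frac{5657}{3} \approx 1885.7$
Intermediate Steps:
$T = 8$
$o{\left(d,E \right)} = \frac{d}{6} + \frac{d}{E}$ ($o{\left(d,E \right)} = d \frac{1}{6} + \frac{d}{E} = \frac{d}{6} + \frac{d}{E}$)
$n{\left(c \right)} = - \frac{13}{3}$ ($n{\left(c \right)} = -5 + \frac{1}{3} \cdot 2 = -5 + \frac{2}{3} = - \frac{13}{3}$)
$n{\left(o{\left(2,T \right)} \right)} - -1890 = - \frac{13}{3} - -1890 = - \frac{13}{3} + 1890 = \frac{5657}{3}$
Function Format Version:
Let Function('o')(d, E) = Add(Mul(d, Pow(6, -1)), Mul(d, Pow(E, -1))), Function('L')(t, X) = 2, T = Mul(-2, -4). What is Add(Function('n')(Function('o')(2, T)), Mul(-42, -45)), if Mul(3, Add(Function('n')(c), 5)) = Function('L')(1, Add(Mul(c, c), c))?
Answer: Rational(5657, 3) ≈ 1885.7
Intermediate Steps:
T = 8
Function('o')(d, E) = Add(Mul(Rational(1, 6), d), Mul(d, Pow(E, -1))) (Function('o')(d, E) = Add(Mul(d, Rational(1, 6)), Mul(d, Pow(E, -1))) = Add(Mul(Rational(1, 6), d), Mul(d, Pow(E, -1))))
Function('n')(c) = Rational(-13, 3) (Function('n')(c) = Add(-5, Mul(Rational(1, 3), 2)) = Add(-5, Rational(2, 3)) = Rational(-13, 3))
Add(Function('n')(Function('o')(2, T)), Mul(-42, -45)) = Add(Rational(-13, 3), Mul(-42, -45)) = Add(Rational(-13, 3), 1890) = Rational(5657, 3)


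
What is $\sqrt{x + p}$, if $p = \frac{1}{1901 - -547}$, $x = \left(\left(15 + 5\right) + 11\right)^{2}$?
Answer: $\frac{\sqrt{39992993}}{204} \approx 31.0$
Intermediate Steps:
$x = 961$ ($x = \left(20 + 11\right)^{2} = 31^{2} = 961$)
$p = \frac{1}{2448}$ ($p = \frac{1}{1901 + \left(-3 + 550\right)} = \frac{1}{1901 + 547} = \frac{1}{2448} \approx 0.0004085$)
$\sqrt{x + p} = \sqrt{961 + \frac{1}{2448}} = \sqrt{\frac{2352529}{2448}} = \frac{\sqrt{39992993}}{204}$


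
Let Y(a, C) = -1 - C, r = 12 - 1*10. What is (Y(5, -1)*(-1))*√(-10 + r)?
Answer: 0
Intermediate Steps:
r = 2 (r = 12 - 10 = 2)
(Y(5, -1)*(-1))*√(-10 + r) = ((-1 - 1*(-1))*(-1))*√(-10 + 2) = ((-1 + 1)*(-1))*√(-8) = (0*(-1))*(2*I*√2) = 0*(2*I*√2) = 0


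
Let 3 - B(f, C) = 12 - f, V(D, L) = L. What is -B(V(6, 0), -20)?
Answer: 9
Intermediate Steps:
B(f, C) = -9 + f (B(f, C) = 3 - (12 - f) = 3 + (-12 + f) = -9 + f)
-B(V(6, 0), -20) = -(-9 + 0) = -1*(-9) = 9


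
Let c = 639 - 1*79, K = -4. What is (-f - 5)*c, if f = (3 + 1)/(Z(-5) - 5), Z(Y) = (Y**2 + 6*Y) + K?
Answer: -2640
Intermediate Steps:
Z(Y) = -4 + Y**2 + 6*Y (Z(Y) = (Y**2 + 6*Y) - 4 = -4 + Y**2 + 6*Y)
f = -2/7 (f = (3 + 1)/((-4 + (-5)**2 + 6*(-5)) - 5) = 4/((-4 + 25 - 30) - 5) = 4/(-9 - 5) = 4/(-14) = 4*(-1/14) = -2/7 ≈ -0.28571)
c = 560 (c = 639 - 79 = 560)
(-f - 5)*c = (-1*(-2/7) - 5)*560 = (2/7 - 5)*560 = -33/7*560 = -2640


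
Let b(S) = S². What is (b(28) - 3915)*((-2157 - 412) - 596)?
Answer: 9909615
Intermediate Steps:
(b(28) - 3915)*((-2157 - 412) - 596) = (28² - 3915)*((-2157 - 412) - 596) = (784 - 3915)*(-2569 - 596) = -3131*(-3165) = 9909615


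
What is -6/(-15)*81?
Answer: 162/5 ≈ 32.400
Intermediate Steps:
-6/(-15)*81 = -6*(-1/15)*81 = (⅖)*81 = 162/5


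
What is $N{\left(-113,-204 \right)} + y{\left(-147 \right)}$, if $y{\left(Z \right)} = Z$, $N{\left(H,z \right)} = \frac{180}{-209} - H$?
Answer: $- \frac{7286}{209} \approx -34.861$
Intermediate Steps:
$N{\left(H,z \right)} = - \frac{180}{209} - H$ ($N{\left(H,z \right)} = 180 \left(- \frac{1}{209}\right) - H = - \frac{180}{209} - H$)
$N{\left(-113,-204 \right)} + y{\left(-147 \right)} = \left(- \frac{180}{209} - -113\right) - 147 = \left(- \frac{180}{209} + 113\right) - 147 = \frac{23437}{209} - 147 = - \frac{7286}{209}$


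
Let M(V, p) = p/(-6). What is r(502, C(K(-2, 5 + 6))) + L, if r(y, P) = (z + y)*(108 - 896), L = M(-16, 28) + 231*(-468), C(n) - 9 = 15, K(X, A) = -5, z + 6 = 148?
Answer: -1846754/3 ≈ -6.1559e+5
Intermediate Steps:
M(V, p) = -p/6 (M(V, p) = p*(-1/6) = -p/6)
z = 142 (z = -6 + 148 = 142)
C(n) = 24 (C(n) = 9 + 15 = 24)
L = -324338/3 (L = -1/6*28 + 231*(-468) = -14/3 - 108108 = -324338/3 ≈ -1.0811e+5)
r(y, P) = -111896 - 788*y (r(y, P) = (142 + y)*(108 - 896) = (142 + y)*(-788) = -111896 - 788*y)
r(502, C(K(-2, 5 + 6))) + L = (-111896 - 788*502) - 324338/3 = (-111896 - 395576) - 324338/3 = -507472 - 324338/3 = -1846754/3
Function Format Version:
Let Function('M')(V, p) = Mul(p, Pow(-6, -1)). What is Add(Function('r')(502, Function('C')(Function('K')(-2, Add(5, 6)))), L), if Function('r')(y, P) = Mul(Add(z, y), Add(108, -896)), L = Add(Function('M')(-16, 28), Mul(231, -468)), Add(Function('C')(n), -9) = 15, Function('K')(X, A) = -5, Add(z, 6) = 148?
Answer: Rational(-1846754, 3) ≈ -6.1559e+5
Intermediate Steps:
Function('M')(V, p) = Mul(Rational(-1, 6), p) (Function('M')(V, p) = Mul(p, Rational(-1, 6)) = Mul(Rational(-1, 6), p))
z = 142 (z = Add(-6, 148) = 142)
Function('C')(n) = 24 (Function('C')(n) = Add(9, 15) = 24)
L = Rational(-324338, 3) (L = Add(Mul(Rational(-1, 6), 28), Mul(231, -468)) = Add(Rational(-14, 3), -108108) = Rational(-324338, 3) ≈ -1.0811e+5)
Function('r')(y, P) = Add(-111896, Mul(-788, y)) (Function('r')(y, P) = Mul(Add(142, y), Add(108, -896)) = Mul(Add(142, y), -788) = Add(-111896, Mul(-788, y)))
Add(Function('r')(502, Function('C')(Function('K')(-2, Add(5, 6)))), L) = Add(Add(-111896, Mul(-788, 502)), Rational(-324338, 3)) = Add(Add(-111896, -395576), Rational(-324338, 3)) = Add(-507472, Rational(-324338, 3)) = Rational(-1846754, 3)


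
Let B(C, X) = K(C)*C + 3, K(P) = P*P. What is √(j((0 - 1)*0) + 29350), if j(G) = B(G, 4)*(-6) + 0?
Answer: 2*√7333 ≈ 171.27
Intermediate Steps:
K(P) = P²
B(C, X) = 3 + C³ (B(C, X) = C²*C + 3 = C³ + 3 = 3 + C³)
j(G) = -18 - 6*G³ (j(G) = (3 + G³)*(-6) + 0 = (-18 - 6*G³) + 0 = -18 - 6*G³)
√(j((0 - 1)*0) + 29350) = √((-18 - 6*((0 - 1)*0)³) + 29350) = √((-18 - 6*(-1*0)³) + 29350) = √((-18 - 6*0³) + 29350) = √((-18 - 6*0) + 29350) = √((-18 + 0) + 29350) = √(-18 + 29350) = √29332 = 2*√7333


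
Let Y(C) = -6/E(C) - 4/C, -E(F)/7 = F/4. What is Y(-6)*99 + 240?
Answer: 1746/7 ≈ 249.43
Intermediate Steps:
E(F) = -7*F/4
Y(C) = -4/(7*C) (Y(C) = -6*(-4/(7*C)) - 4/C = -(-24)/(7*C) - 4/C = 24/(7*C) - 4/C = -4/(7*C))
Y(-6)*99 + 240 = -4/7/(-6)*99 + 240 = -4/7*(-⅙)*99 + 240 = (2/21)*99 + 240 = 66/7 + 240 = 1746/7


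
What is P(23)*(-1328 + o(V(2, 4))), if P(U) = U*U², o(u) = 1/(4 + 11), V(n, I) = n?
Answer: -242354473/15 ≈ -1.6157e+7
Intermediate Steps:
o(u) = 1/15
P(U) = U³
P(23)*(-1328 + o(V(2, 4))) = 23³*(-1328 + 1/15) = 12167*(-19919/15) = -242354473/15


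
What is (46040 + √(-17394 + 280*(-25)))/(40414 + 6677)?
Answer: 46040/47091 + I*√24394/47091 ≈ 0.97768 + 0.0033167*I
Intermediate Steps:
(46040 + √(-17394 + 280*(-25)))/(40414 + 6677) = (46040 + √(-17394 - 7000))/47091 = (46040 + √(-24394))*(1/47091) = (46040 + I*√24394)*(1/47091) = 46040/47091 + I*√24394/47091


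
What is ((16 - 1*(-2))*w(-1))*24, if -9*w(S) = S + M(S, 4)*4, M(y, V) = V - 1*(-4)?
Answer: -1488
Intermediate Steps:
M(y, V) = 4 + V (M(y, V) = V + 4 = 4 + V)
w(S) = -32/9 - S/9 (w(S) = -(S + (4 + 4)*4)/9 = -(S + 8*4)/9 = -(S + 32)/9 = -(32 + S)/9 = -32/9 - S/9)
((16 - 1*(-2))*w(-1))*24 = ((16 - 1*(-2))*(-32/9 - 1/9*(-1)))*24 = ((16 + 2)*(-32/9 + 1/9))*24 = (18*(-31/9))*24 = -62*24 = -1488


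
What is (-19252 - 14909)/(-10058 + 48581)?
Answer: -11387/12841 ≈ -0.88677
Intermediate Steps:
(-19252 - 14909)/(-10058 + 48581) = -34161/38523 = -34161*1/38523 = -11387/12841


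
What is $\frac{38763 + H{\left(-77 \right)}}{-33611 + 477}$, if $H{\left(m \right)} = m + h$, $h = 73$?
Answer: $- \frac{38759}{33134} \approx -1.1698$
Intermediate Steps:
$H{\left(m \right)} = 73 + m$ ($H{\left(m \right)} = m + 73 = 73 + m$)
$\frac{38763 + H{\left(-77 \right)}}{-33611 + 477} = \frac{38763 + \left(73 - 77\right)}{-33611 + 477} = \frac{38763 - 4}{-33134} = 38759 \left(- \frac{1}{33134}\right) = - \frac{38759}{33134}$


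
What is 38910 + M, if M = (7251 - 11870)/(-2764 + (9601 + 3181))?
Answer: 389795761/10018 ≈ 38910.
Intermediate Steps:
M = -4619/10018 (M = -4619/(-2764 + 12782) = -4619/10018 ≈ -0.46107)
38910 + M = 38910 - 4619/10018 = 389795761/10018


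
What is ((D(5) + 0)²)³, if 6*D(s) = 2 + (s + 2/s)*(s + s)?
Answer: 481890304/729 ≈ 6.6103e+5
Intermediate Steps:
D(s) = ⅓ + s*(s + 2/s)/3 (D(s) = (2 + (s + 2/s)*(s + s))/6 = (2 + (s + 2/s)*(2*s))/6 = (2 + 2*s*(s + 2/s))/6 = ⅓ + s*(s + 2/s)/3)
((D(5) + 0)²)³ = (((1 + (⅓)*5²) + 0)²)³ = (((1 + (⅓)*25) + 0)²)³ = (((1 + 25/3) + 0)²)³ = ((28/3 + 0)²)³ = ((28/3)²)³ = (784/9)³ = 481890304/729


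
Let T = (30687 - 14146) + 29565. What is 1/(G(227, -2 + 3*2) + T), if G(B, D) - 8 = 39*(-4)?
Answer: 1/45958 ≈ 2.1759e-5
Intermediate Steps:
G(B, D) = -148 (G(B, D) = 8 + 39*(-4) = 8 - 156 = -148)
T = 46106 (T = 16541 + 29565 = 46106)
1/(G(227, -2 + 3*2) + T) = 1/(-148 + 46106) = 1/45958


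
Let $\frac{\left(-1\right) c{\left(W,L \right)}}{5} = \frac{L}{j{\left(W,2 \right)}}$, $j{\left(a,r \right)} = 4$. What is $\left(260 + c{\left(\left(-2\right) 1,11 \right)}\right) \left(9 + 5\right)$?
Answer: $\frac{6895}{2} \approx 3447.5$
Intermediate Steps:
$c{\left(W,L \right)} = - \frac{5 L}{4}$ ($c{\left(W,L \right)} = - 5 \frac{L}{4} = - \frac{5 L}{4}$)
$\left(260 + c{\left(\left(-2\right) 1,11 \right)}\right) \left(9 + 5\right) = \left(260 - \frac{55}{4}\right) \left(9 + 5\right) = \left(260 - \frac{55}{4}\right) 14 = \frac{985}{4} \cdot 14 = \frac{6895}{2}$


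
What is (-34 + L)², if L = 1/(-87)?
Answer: 8755681/7569 ≈ 1156.8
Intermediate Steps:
L = -1/87 ≈ -0.011494
(-34 + L)² = (-34 - 1/87)² = (-2959/87)² = 8755681/7569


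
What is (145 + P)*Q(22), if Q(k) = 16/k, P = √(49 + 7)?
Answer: 1160/11 + 16*√14/11 ≈ 110.90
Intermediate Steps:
P = 2*√14 (P = √56 = 2*√14 ≈ 7.4833)
(145 + P)*Q(22) = (145 + 2*√14)*(16/22) = (145 + 2*√14)*(16*(1/22)) = (145 + 2*√14)*(8/11) = 1160/11 + 16*√14/11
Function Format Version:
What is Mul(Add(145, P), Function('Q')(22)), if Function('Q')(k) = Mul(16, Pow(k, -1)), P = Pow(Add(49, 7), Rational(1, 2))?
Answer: Add(Rational(1160, 11), Mul(Rational(16, 11), Pow(14, Rational(1, 2)))) ≈ 110.90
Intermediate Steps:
P = Mul(2, Pow(14, Rational(1, 2))) (P = Pow(56, Rational(1, 2)) = Mul(2, Pow(14, Rational(1, 2))) ≈ 7.4833)
Mul(Add(145, P), Function('Q')(22)) = Mul(Add(145, Mul(2, Pow(14, Rational(1, 2)))), Mul(16, Pow(22, -1))) = Mul(Add(145, Mul(2, Pow(14, Rational(1, 2)))), Mul(16, Rational(1, 22))) = Mul(Add(145, Mul(2, Pow(14, Rational(1, 2)))), Rational(8, 11)) = Add(Rational(1160, 11), Mul(Rational(16, 11), Pow(14, Rational(1, 2))))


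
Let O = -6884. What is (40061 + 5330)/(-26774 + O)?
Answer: -45391/33658 ≈ -1.3486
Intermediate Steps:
(40061 + 5330)/(-26774 + O) = (40061 + 5330)/(-26774 - 6884) = 45391/(-33658) = 45391*(-1/33658) = -45391/33658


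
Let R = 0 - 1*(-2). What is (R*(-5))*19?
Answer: -190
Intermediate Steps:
R = 2 (R = 0 + 2 = 2)
(R*(-5))*19 = (2*(-5))*19 = -10*19 = -190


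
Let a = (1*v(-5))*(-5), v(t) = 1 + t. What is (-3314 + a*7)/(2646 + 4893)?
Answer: -1058/2513 ≈ -0.42101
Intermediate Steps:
a = 20 (a = (1*(1 - 5))*(-5) = (1*(-4))*(-5) = -4*(-5) = 20)
(-3314 + a*7)/(2646 + 4893) = (-3314 + 20*7)/(2646 + 4893) = (-3314 + 140)/7539 = -3174*1/7539 = -1058/2513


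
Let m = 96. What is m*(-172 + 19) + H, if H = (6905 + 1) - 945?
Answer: -8727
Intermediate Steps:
H = 5961 (H = 6906 - 945 = 5961)
m*(-172 + 19) + H = 96*(-172 + 19) + 5961 = 96*(-153) + 5961 = -14688 + 5961 = -8727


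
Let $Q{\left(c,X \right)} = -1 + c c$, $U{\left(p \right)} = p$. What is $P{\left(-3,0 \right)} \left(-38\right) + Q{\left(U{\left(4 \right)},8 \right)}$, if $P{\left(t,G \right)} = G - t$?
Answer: $-99$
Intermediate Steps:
$Q{\left(c,X \right)} = -1 + c^{2}$
$P{\left(-3,0 \right)} \left(-38\right) + Q{\left(U{\left(4 \right)},8 \right)} = \left(0 - -3\right) \left(-38\right) - \left(1 - 4^{2}\right) = \left(0 + 3\right) \left(-38\right) + \left(-1 + 16\right) = 3 \left(-38\right) + 15 = -114 + 15 = -99$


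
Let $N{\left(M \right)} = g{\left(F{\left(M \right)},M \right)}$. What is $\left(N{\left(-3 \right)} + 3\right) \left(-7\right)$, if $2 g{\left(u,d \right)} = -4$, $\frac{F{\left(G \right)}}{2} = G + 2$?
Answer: $-7$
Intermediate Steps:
$F{\left(G \right)} = 4 + 2 G$ ($F{\left(G \right)} = 2 \left(G + 2\right) = 2 \left(2 + G\right) = 4 + 2 G$)
$g{\left(u,d \right)} = -2$ ($g{\left(u,d \right)} = \frac{1}{2} \left(-4\right) = -2$)
$N{\left(M \right)} = -2$
$\left(N{\left(-3 \right)} + 3\right) \left(-7\right) = \left(-2 + 3\right) \left(-7\right) = 1 \left(-7\right) = -7$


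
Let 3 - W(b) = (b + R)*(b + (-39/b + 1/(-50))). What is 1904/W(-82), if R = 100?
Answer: 278800/215367 ≈ 1.2945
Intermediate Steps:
W(b) = 3 - (100 + b)*(-1/50 + b - 39/b) (W(b) = 3 - (b + 100)*(b + (-39/b + 1/(-50))) = 3 - (100 + b)*(b + (-39/b + 1*(-1/50))) = 3 - (100 + b)*(b + (-39/b - 1/50)) = 3 - (100 + b)*(b + (-1/50 - 39/b)) = 3 - (100 + b)*(-1/50 + b - 39/b))
1904/W(-82) = 1904/(44 - 1*(-82)² + 3900/(-82) - 4999/50*(-82)) = 1904/(44 - 1*6724 + 3900*(-1/82) + 204959/25) = 1904/(44 - 6724 - 1950/41 + 204959/25) = 1904/(1507569/1025) = 1904*(1025/1507569) = 278800/215367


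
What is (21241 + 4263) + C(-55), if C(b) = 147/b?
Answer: 1402573/55 ≈ 25501.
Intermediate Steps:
(21241 + 4263) + C(-55) = (21241 + 4263) + 147/(-55) = 25504 + 147*(-1/55) = 25504 - 147/55 = 1402573/55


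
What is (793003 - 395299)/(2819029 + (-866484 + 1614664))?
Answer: 397704/3567209 ≈ 0.11149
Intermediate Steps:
(793003 - 395299)/(2819029 + (-866484 + 1614664)) = 397704/(2819029 + 748180) = 397704/3567209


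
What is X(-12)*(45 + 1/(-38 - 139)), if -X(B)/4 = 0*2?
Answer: 0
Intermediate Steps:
X(B) = 0 (X(B) = -0*2 = -4*0 = 0)
X(-12)*(45 + 1/(-38 - 139)) = 0*(45 + 1/(-38 - 139)) = 0*(45 + 1/(-177)) = 0*(45 - 1/177) = 0*(7964/177) = 0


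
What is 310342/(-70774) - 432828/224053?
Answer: -50083012499/7928563511 ≈ -6.3168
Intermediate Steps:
310342/(-70774) - 432828/224053 = 310342*(-1/70774) - 432828*1/224053 = -155171/35387 - 432828/224053 = -50083012499/7928563511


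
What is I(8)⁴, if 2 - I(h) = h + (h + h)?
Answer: 234256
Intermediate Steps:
I(h) = 2 - 3*h (I(h) = 2 - (h + (h + h)) = 2 - (h + 2*h) = 2 - 3*h)
I(8)⁴ = (2 - 3*8)⁴ = (2 - 24)⁴ = (-22)⁴ = 234256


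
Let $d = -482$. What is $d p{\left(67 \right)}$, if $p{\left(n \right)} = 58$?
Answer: $-27956$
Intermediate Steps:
$d p{\left(67 \right)} = \left(-482\right) 58 = -27956$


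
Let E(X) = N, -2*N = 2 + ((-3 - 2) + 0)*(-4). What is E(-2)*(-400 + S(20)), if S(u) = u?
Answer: 4180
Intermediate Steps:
N = -11 (N = -(2 + ((-3 - 2) + 0)*(-4))/2 = -(2 + (-5 + 0)*(-4))/2 = -(2 - 5*(-4))/2 = -(2 + 20)/2 = -½*22 = -11)
E(X) = -11
E(-2)*(-400 + S(20)) = -11*(-400 + 20) = -11*(-380) = 4180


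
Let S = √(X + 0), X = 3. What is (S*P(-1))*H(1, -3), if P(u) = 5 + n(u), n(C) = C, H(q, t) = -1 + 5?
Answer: 16*√3 ≈ 27.713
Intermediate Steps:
H(q, t) = 4
S = √3 (S = √(3 + 0) = √3 ≈ 1.7320)
P(u) = 5 + u
(S*P(-1))*H(1, -3) = (√3*(5 - 1))*4 = (√3*4)*4 = (4*√3)*4 = 16*√3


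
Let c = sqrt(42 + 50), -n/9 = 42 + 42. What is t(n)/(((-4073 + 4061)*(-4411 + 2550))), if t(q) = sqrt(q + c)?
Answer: sqrt(-756 + 2*sqrt(23))/22332 ≈ 0.0012234*I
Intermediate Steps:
n = -756 (n = -9*(42 + 42) = -9*84 = -756)
c = 2*sqrt(23) (c = sqrt(92) = 2*sqrt(23) ≈ 9.5917)
t(q) = sqrt(q + 2*sqrt(23))
t(n)/(((-4073 + 4061)*(-4411 + 2550))) = sqrt(-756 + 2*sqrt(23))/(((-4073 + 4061)*(-4411 + 2550))) = sqrt(-756 + 2*sqrt(23))/((-12*(-1861))) = sqrt(-756 + 2*sqrt(23))/22332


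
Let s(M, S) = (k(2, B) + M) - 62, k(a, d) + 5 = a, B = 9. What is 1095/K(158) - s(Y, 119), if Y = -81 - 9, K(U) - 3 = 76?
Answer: 13340/79 ≈ 168.86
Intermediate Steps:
k(a, d) = -5 + a
K(U) = 79 (K(U) = 3 + 76 = 79)
Y = -90
s(M, S) = -65 + M (s(M, S) = ((-5 + 2) + M) - 62 = (-3 + M) - 62 = -65 + M)
1095/K(158) - s(Y, 119) = 1095/79 - (-65 - 90) = 1095*(1/79) - 1*(-155) = 1095/79 + 155 = 13340/79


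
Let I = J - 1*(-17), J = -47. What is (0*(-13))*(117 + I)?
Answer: 0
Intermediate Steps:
I = -30 (I = -47 - 1*(-17) = -47 + 17 = -30)
(0*(-13))*(117 + I) = (0*(-13))*(117 - 30) = 0*87 = 0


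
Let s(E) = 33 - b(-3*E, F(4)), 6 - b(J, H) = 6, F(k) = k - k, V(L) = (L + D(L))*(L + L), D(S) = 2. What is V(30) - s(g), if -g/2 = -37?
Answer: 1887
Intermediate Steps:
V(L) = 2*L*(2 + L) (V(L) = (L + 2)*(L + L) = (2 + L)*(2*L) = 2*L*(2 + L))
F(k) = 0
b(J, H) = 0 (b(J, H) = 6 - 1*6 = 6 - 6 = 0)
g = 74 (g = -2*(-37) = 74)
s(E) = 33 (s(E) = 33 - 1*0 = 33 + 0 = 33)
V(30) - s(g) = 2*30*(2 + 30) - 1*33 = 2*30*32 - 33 = 1920 - 33 = 1887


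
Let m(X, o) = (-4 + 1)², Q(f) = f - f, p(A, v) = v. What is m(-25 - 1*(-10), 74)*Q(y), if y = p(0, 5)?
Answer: 0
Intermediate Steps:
y = 5
Q(f) = 0
m(X, o) = 9 (m(X, o) = (-3)² = 9)
m(-25 - 1*(-10), 74)*Q(y) = 9*0 = 0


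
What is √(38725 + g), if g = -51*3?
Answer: 2*√9643 ≈ 196.40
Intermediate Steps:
g = -153
√(38725 + g) = √(38725 - 153) = √38572 = 2*√9643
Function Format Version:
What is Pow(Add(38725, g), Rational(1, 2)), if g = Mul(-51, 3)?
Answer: Mul(2, Pow(9643, Rational(1, 2))) ≈ 196.40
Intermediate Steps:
g = -153
Pow(Add(38725, g), Rational(1, 2)) = Pow(Add(38725, -153), Rational(1, 2)) = Pow(38572, Rational(1, 2)) = Mul(2, Pow(9643, Rational(1, 2)))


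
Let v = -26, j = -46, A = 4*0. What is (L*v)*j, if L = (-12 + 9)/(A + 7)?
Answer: -3588/7 ≈ -512.57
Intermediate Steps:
A = 0
L = -3/7 (L = (-12 + 9)/(0 + 7) = -3/7 ≈ -0.42857)
(L*v)*j = -3/7*(-26)*(-46) = (78/7)*(-46) = -3588/7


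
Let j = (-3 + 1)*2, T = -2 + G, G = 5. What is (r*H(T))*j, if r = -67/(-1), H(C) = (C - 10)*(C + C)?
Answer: 11256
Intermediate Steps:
T = 3 (T = -2 + 5 = 3)
H(C) = 2*C*(-10 + C) (H(C) = (-10 + C)*(2*C) = 2*C*(-10 + C))
j = -4 (j = -2*2 = -4)
r = 67 (r = -67*(-1) = 67)
(r*H(T))*j = (67*(2*3*(-10 + 3)))*(-4) = (67*(2*3*(-7)))*(-4) = (67*(-42))*(-4) = -2814*(-4) = 11256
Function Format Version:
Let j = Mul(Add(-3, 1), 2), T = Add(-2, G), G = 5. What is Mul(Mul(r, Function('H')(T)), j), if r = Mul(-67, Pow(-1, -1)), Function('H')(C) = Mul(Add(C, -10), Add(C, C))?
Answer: 11256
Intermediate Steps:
T = 3 (T = Add(-2, 5) = 3)
Function('H')(C) = Mul(2, C, Add(-10, C)) (Function('H')(C) = Mul(Add(-10, C), Mul(2, C)) = Mul(2, C, Add(-10, C)))
j = -4 (j = Mul(-2, 2) = -4)
r = 67 (r = Mul(-67, -1) = 67)
Mul(Mul(r, Function('H')(T)), j) = Mul(Mul(67, Mul(2, 3, Add(-10, 3))), -4) = Mul(Mul(67, Mul(2, 3, -7)), -4) = Mul(Mul(67, -42), -4) = Mul(-2814, -4) = 11256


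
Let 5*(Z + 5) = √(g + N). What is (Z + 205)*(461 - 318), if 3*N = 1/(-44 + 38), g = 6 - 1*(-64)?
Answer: 28600 + 143*√2518/30 ≈ 28839.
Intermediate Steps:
g = 70 (g = 6 + 64 = 70)
N = -1/18 (N = 1/(3*(-44 + 38)) = (⅓)/(-6) = (⅓)*(-⅙) = -1/18 ≈ -0.055556)
Z = -5 + √2518/30 (Z = -5 + √(70 - 1/18)/5 = -5 + √(1259/18)/5 = -5 + (√2518/6)/5 = -5 + √2518/30 ≈ -3.3273)
(Z + 205)*(461 - 318) = ((-5 + √2518/30) + 205)*(461 - 318) = (200 + √2518/30)*143 = 28600 + 143*√2518/30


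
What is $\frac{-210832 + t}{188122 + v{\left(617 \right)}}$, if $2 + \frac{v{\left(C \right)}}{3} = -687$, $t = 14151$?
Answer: $- \frac{196681}{186055} \approx -1.0571$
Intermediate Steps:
$v{\left(C \right)} = -2067$ ($v{\left(C \right)} = -6 + 3 \left(-687\right) = -6 - 2061 = -2067$)
$\frac{-210832 + t}{188122 + v{\left(617 \right)}} = \frac{-210832 + 14151}{188122 - 2067} = - \frac{196681}{186055}$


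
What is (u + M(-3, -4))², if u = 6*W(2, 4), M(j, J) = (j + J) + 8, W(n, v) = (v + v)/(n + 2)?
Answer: 169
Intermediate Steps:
W(n, v) = 2*v/(2 + n) (W(n, v) = (2*v)/(2 + n) = 2*v/(2 + n))
M(j, J) = 8 + J + j (M(j, J) = (J + j) + 8 = 8 + J + j)
u = 12 (u = 6*(2*4/(2 + 2)) = 6*(2*4/4) = 6*(2*4*(¼)) = 6*2 = 12)
(u + M(-3, -4))² = (12 + (8 - 4 - 3))² = (12 + 1)² = 13² = 169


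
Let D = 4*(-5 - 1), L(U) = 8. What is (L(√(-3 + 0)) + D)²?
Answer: 256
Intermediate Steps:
D = -24 (D = 4*(-6) = -24)
(L(√(-3 + 0)) + D)² = (8 - 24)² = (-16)² = 256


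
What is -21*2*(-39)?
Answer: 1638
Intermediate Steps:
-21*2*(-39) = -42*(-39) = 1638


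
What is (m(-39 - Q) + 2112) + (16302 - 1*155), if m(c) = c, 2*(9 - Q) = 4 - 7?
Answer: 36419/2 ≈ 18210.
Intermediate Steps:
Q = 21/2 (Q = 9 - (4 - 7)/2 = 9 - ½*(-3) = 9 + 3/2 = 21/2 ≈ 10.500)
(m(-39 - Q) + 2112) + (16302 - 1*155) = ((-39 - 1*21/2) + 2112) + (16302 - 1*155) = ((-39 - 21/2) + 2112) + (16302 - 155) = (-99/2 + 2112) + 16147 = 4125/2 + 16147 = 36419/2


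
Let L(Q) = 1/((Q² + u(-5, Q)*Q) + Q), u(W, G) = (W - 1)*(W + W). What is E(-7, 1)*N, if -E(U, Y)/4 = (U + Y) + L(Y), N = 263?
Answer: 195146/31 ≈ 6295.0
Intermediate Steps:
u(W, G) = 2*W*(-1 + W) (u(W, G) = (-1 + W)*(2*W) = 2*W*(-1 + W))
L(Q) = 1/(Q² + 61*Q) (L(Q) = 1/((Q² + (2*(-5)*(-1 - 5))*Q) + Q) = 1/((Q² + (2*(-5)*(-6))*Q) + Q) = 1/((Q² + 60*Q) + Q) = 1/(Q² + 61*Q))
E(U, Y) = -4*U - 4*Y - 4/(Y*(61 + Y)) (E(U, Y) = -4*((U + Y) + 1/(Y*(61 + Y))) = -4*(U + Y + 1/(Y*(61 + Y))) = -4*U - 4*Y - 4/(Y*(61 + Y)))
E(-7, 1)*N = (4*(-1 + 1*(61 + 1)*(-1*(-7) - 1*1))/(1*(61 + 1)))*263 = (4*1*(-1 + 1*62*(7 - 1))/62)*263 = (4*1*(1/62)*(-1 + 1*62*6))*263 = (4*1*(1/62)*(-1 + 372))*263 = (4*1*(1/62)*371)*263 = (742/31)*263 = 195146/31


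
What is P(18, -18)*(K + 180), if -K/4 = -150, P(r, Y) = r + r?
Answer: 28080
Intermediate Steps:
P(r, Y) = 2*r
K = 600 (K = -4*(-150) = 600)
P(18, -18)*(K + 180) = (2*18)*(600 + 180) = 36*780 = 28080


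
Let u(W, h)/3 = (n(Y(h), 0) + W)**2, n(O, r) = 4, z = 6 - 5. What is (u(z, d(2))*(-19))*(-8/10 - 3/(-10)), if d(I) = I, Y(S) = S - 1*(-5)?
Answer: 1425/2 ≈ 712.50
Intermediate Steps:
z = 1
Y(S) = 5 + S (Y(S) = S + 5 = 5 + S)
u(W, h) = 3*(4 + W)**2
(u(z, d(2))*(-19))*(-8/10 - 3/(-10)) = ((3*(4 + 1)**2)*(-19))*(-8/10 - 3/(-10)) = ((3*5**2)*(-19))*(-8*1/10 - 3*(-1/10)) = ((3*25)*(-19))*(-4/5 + 3/10) = (75*(-19))*(-1/2) = -1425*(-1/2) = 1425/2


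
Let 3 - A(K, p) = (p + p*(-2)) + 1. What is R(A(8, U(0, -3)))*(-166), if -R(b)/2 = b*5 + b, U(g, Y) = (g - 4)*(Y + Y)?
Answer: 51792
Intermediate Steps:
U(g, Y) = 2*Y*(-4 + g) (U(g, Y) = (-4 + g)*(2*Y) = 2*Y*(-4 + g))
A(K, p) = 2 + p (A(K, p) = 3 - ((p + p*(-2)) + 1) = 3 - ((p - 2*p) + 1) = 3 - (-p + 1) = 3 - (1 - p) = 3 + (-1 + p) = 2 + p)
R(b) = -12*b (R(b) = -2*(b*5 + b) = -2*(5*b + b) = -12*b)
R(A(8, U(0, -3)))*(-166) = -12*(2 + 2*(-3)*(-4 + 0))*(-166) = -12*(2 + 2*(-3)*(-4))*(-166) = -12*(2 + 24)*(-166) = -12*26*(-166) = -312*(-166) = 51792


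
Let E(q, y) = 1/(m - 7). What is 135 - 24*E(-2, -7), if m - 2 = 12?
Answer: 921/7 ≈ 131.57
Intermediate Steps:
m = 14 (m = 2 + 12 = 14)
E(q, y) = 1/7 (E(q, y) = 1/(14 - 7) = 1/7)
135 - 24*E(-2, -7) = 135 - 24*1/7 = 135 - 24/7 = 921/7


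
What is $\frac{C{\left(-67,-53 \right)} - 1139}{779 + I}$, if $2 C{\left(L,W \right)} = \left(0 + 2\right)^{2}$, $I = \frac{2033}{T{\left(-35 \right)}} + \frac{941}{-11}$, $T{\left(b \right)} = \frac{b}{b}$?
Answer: $- \frac{4169}{9997} \approx -0.41703$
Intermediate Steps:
$T{\left(b \right)} = 1$
$I = \frac{21422}{11}$ ($I = \frac{2033}{1} + \frac{941}{-11} = 2033 \cdot 1 + 941 \left(- \frac{1}{11}\right) = 2033 - \frac{941}{11} = \frac{21422}{11} \approx 1947.5$)
$C{\left(L,W \right)} = 2$ ($C{\left(L,W \right)} = \frac{\left(0 + 2\right)^{2}}{2} = \frac{2^{2}}{2} = \frac{1}{2} \cdot 4 = 2$)
$\frac{C{\left(-67,-53 \right)} - 1139}{779 + I} = \frac{2 - 1139}{779 + \frac{21422}{11}} = - \frac{1137}{\frac{29991}{11}} = \left(-1137\right) \frac{11}{29991} = - \frac{4169}{9997}$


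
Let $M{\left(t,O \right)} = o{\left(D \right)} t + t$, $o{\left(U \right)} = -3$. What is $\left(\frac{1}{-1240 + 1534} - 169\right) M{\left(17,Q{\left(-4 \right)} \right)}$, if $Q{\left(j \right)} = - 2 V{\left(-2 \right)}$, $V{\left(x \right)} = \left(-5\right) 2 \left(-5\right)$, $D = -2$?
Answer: $\frac{844645}{147} \approx 5745.9$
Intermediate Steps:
$V{\left(x \right)} = 50$ ($V{\left(x \right)} = \left(-10\right) \left(-5\right) = 50$)
$Q{\left(j \right)} = -100$ ($Q{\left(j \right)} = \left(-2\right) 50 = -100$)
$M{\left(t,O \right)} = - 2 t$ ($M{\left(t,O \right)} = - 3 t + t = - 2 t$)
$\left(\frac{1}{-1240 + 1534} - 169\right) M{\left(17,Q{\left(-4 \right)} \right)} = \left(\frac{1}{-1240 + 1534} - 169\right) \left(\left(-2\right) 17\right) = \left(\frac{1}{294} - 169\right) \left(-34\right) = \left(- \frac{49685}{294}\right) \left(-34\right) = \frac{844645}{147}$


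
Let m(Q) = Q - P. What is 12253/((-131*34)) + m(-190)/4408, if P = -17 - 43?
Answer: -13647561/4908308 ≈ -2.7805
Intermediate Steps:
P = -60
m(Q) = 60 + Q (m(Q) = Q - 1*(-60) = Q + 60 = 60 + Q)
12253/((-131*34)) + m(-190)/4408 = 12253/((-131*34)) + (60 - 190)/4408 = 12253/(-4454) - 130*1/4408 = 12253*(-1/4454) - 65/2204 = -12253/4454 - 65/2204 = -13647561/4908308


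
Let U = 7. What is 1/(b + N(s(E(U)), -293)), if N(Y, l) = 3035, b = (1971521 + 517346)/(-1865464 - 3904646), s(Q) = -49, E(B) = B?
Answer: 303690/921568157 ≈ 0.00032954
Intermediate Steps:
b = -130993/303690 (b = 2488867/(-5770110) = 2488867*(-1/5770110) = -130993/303690 ≈ -0.43134)
1/(b + N(s(E(U)), -293)) = 1/(-130993/303690 + 3035) = 1/(921568157/303690) = 303690/921568157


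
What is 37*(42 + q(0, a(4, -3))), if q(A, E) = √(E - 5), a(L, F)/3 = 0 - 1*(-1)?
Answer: 1554 + 37*I*√2 ≈ 1554.0 + 52.326*I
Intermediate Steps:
a(L, F) = 3 (a(L, F) = 3*(0 - 1*(-1)) = 3*(0 + 1) = 3*1 = 3)
q(A, E) = √(-5 + E)
37*(42 + q(0, a(4, -3))) = 37*(42 + √(-5 + 3)) = 37*(42 + √(-2)) = 37*(42 + I*√2) = 1554 + 37*I*√2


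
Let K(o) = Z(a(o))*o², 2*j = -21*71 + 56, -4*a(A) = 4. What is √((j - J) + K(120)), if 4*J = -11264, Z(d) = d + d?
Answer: I*√106806/2 ≈ 163.41*I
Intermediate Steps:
a(A) = -1 (a(A) = -¼*4 = -1)
Z(d) = 2*d
J = -2816 (J = (¼)*(-11264) = -2816)
j = -1435/2 (j = (-21*71 + 56)/2 = (-1491 + 56)/2 = (½)*(-1435) = -1435/2 ≈ -717.50)
K(o) = -2*o² (K(o) = (2*(-1))*o² = -2*o²)
√((j - J) + K(120)) = √((-1435/2 - 1*(-2816)) - 2*120²) = √((-1435/2 + 2816) - 2*14400) = √(4197/2 - 28800) = √(-53403/2) = I*√106806/2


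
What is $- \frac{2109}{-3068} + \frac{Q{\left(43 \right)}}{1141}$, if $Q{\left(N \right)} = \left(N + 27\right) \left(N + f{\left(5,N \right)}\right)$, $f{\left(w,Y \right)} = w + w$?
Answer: $\frac{1969807}{500084} \approx 3.939$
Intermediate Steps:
$f{\left(w,Y \right)} = 2 w$
$Q{\left(N \right)} = \left(10 + N\right) \left(27 + N\right)$ ($Q{\left(N \right)} = \left(N + 27\right) \left(N + 2 \cdot 5\right) = \left(27 + N\right) \left(N + 10\right) = \left(27 + N\right) \left(10 + N\right) = \left(10 + N\right) \left(27 + N\right)$)
$- \frac{2109}{-3068} + \frac{Q{\left(43 \right)}}{1141} = - \frac{2109}{-3068} + \frac{270 + 43^{2} + 37 \cdot 43}{1141} = \left(-2109\right) \left(- \frac{1}{3068}\right) + \left(270 + 1849 + 1591\right) \frac{1}{1141} = \frac{2109}{3068} + 3710 \cdot \frac{1}{1141} = \frac{2109}{3068} + \frac{530}{163} = \frac{1969807}{500084}$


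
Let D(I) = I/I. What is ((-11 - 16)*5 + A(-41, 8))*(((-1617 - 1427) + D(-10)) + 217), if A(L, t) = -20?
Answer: 438030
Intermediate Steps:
D(I) = 1
((-11 - 16)*5 + A(-41, 8))*(((-1617 - 1427) + D(-10)) + 217) = ((-11 - 16)*5 - 20)*(((-1617 - 1427) + 1) + 217) = (-27*5 - 20)*((-3044 + 1) + 217) = (-135 - 20)*(-3043 + 217) = -155*(-2826) = 438030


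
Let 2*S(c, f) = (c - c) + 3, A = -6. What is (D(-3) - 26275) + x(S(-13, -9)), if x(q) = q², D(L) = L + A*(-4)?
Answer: -105007/4 ≈ -26252.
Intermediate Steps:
D(L) = 24 + L (D(L) = L - 6*(-4) = L + 24 = 24 + L)
S(c, f) = 3/2 (S(c, f) = ((c - c) + 3)/2 = (0 + 3)/2 = (½)*3 = 3/2)
(D(-3) - 26275) + x(S(-13, -9)) = ((24 - 3) - 26275) + (3/2)² = (21 - 26275) + 9/4 = -26254 + 9/4 = -105007/4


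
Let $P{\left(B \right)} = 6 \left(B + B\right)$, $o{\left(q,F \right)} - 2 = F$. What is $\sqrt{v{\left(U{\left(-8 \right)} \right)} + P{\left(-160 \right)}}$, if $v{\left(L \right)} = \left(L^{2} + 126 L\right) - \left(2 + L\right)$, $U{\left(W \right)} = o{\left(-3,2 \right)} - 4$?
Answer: $31 i \sqrt{2} \approx 43.841 i$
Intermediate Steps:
$o{\left(q,F \right)} = 2 + F$
$P{\left(B \right)} = 12 B$ ($P{\left(B \right)} = 6 \cdot 2 B = 12 B$)
$U{\left(W \right)} = 0$ ($U{\left(W \right)} = \left(2 + 2\right) - 4 = 4 - 4 = 0$)
$v{\left(L \right)} = -2 + L^{2} + 125 L$ ($v{\left(L \right)} = \left(L^{2} + 126 L\right) - \left(2 + L\right) = -2 + L^{2} + 125 L$)
$\sqrt{v{\left(U{\left(-8 \right)} \right)} + P{\left(-160 \right)}} = \sqrt{\left(-2 + 0^{2} + 125 \cdot 0\right) + 12 \left(-160\right)} = \sqrt{\left(-2 + 0 + 0\right) - 1920} = \sqrt{-2 - 1920} = \sqrt{-1922} = 31 i \sqrt{2}$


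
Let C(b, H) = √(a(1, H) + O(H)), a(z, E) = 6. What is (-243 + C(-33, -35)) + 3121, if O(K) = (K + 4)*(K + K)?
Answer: 2878 + 8*√34 ≈ 2924.6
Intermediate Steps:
O(K) = 2*K*(4 + K) (O(K) = (4 + K)*(2*K) = 2*K*(4 + K))
C(b, H) = √(6 + 2*H*(4 + H))
(-243 + C(-33, -35)) + 3121 = (-243 + √2*√(3 - 35*(4 - 35))) + 3121 = (-243 + √2*√(3 - 35*(-31))) + 3121 = (-243 + √2*√(3 + 1085)) + 3121 = (-243 + √2*√1088) + 3121 = (-243 + √2*(8*√17)) + 3121 = (-243 + 8*√34) + 3121 = 2878 + 8*√34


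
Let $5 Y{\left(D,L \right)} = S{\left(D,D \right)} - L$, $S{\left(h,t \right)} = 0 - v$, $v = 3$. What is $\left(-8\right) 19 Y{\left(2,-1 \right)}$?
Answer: $\frac{304}{5} \approx 60.8$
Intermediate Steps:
$S{\left(h,t \right)} = -3$ ($S{\left(h,t \right)} = 0 - 3 = -3$)
$Y{\left(D,L \right)} = - \frac{3}{5} - \frac{L}{5}$ ($Y{\left(D,L \right)} = \frac{-3 - L}{5} = - \frac{3}{5} - \frac{L}{5}$)
$\left(-8\right) 19 Y{\left(2,-1 \right)} = \left(-8\right) 19 \left(- \frac{3}{5} - - \frac{1}{5}\right) = - 152 \left(- \frac{3}{5} + \frac{1}{5}\right) = \left(-152\right) \left(- \frac{2}{5}\right) = \frac{304}{5}$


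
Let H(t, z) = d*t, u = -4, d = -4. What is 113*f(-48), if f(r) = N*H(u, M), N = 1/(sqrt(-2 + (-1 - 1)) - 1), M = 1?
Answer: -1808/5 - 3616*I/5 ≈ -361.6 - 723.2*I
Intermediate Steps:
H(t, z) = -4*t
N = (-1 - 2*I)/5 (N = 1/(sqrt(-2 - 2) - 1) = 1/(sqrt(-4) - 1) = 1/(2*I - 1) = 1/(-1 + 2*I) = (-1 - 2*I)/5 ≈ -0.2 - 0.4*I)
f(r) = -16/5 - 32*I/5 (f(r) = (-1/5 - 2*I/5)*(-4*(-4)) = (-1/5 - 2*I/5)*16 = -16/5 - 32*I/5)
113*f(-48) = 113*(-16/5 - 32*I/5) = -1808/5 - 3616*I/5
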